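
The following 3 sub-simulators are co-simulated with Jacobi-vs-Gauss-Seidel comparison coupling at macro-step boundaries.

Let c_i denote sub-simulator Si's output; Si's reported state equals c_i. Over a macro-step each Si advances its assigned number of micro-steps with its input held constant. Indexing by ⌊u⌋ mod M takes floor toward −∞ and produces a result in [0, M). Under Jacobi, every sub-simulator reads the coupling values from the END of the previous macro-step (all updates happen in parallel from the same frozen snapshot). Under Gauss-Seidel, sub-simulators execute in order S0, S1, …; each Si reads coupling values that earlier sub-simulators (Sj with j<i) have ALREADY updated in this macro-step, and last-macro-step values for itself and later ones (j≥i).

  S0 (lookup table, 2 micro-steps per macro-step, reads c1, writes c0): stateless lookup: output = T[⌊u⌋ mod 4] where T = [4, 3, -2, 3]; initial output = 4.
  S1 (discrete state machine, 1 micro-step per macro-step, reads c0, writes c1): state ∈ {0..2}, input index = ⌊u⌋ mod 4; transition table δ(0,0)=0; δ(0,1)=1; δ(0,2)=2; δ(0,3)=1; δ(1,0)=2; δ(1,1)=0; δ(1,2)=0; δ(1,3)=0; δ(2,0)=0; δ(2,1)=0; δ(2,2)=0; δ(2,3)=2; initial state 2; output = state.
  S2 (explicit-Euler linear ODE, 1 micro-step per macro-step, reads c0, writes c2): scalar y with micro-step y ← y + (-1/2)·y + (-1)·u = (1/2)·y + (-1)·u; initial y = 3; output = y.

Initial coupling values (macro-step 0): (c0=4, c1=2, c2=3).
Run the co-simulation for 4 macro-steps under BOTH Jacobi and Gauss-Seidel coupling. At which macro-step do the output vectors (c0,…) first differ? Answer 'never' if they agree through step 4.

first divergence at macro-step: 1

[Jacobi] macro 1: S0 reads c1=2 → after 2×micro: -2; S1 reads c0=4 → after 1×micro: 0; S2 reads c0=4 → after 1×micro: -5/2 ⇒ (c0=-2, c1=0, c2=-5/2)
[Jacobi] macro 2: S0 reads c1=0 → after 2×micro: 4; S1 reads c0=-2 → after 1×micro: 2; S2 reads c0=-2 → after 1×micro: 3/4 ⇒ (c0=4, c1=2, c2=3/4)
[Jacobi] macro 3: S0 reads c1=2 → after 2×micro: -2; S1 reads c0=4 → after 1×micro: 0; S2 reads c0=4 → after 1×micro: -29/8 ⇒ (c0=-2, c1=0, c2=-29/8)
[Jacobi] macro 4: S0 reads c1=0 → after 2×micro: 4; S1 reads c0=-2 → after 1×micro: 2; S2 reads c0=-2 → after 1×micro: 3/16 ⇒ (c0=4, c1=2, c2=3/16)
[Gauss-Seidel] macro 1: S0 reads c1=2 → after 2×micro: -2; S1 reads c0=-2 → after 1×micro: 0; S2 reads c0=-2 → after 1×micro: 7/2 ⇒ (c0=-2, c1=0, c2=7/2)
[Gauss-Seidel] macro 2: S0 reads c1=0 → after 2×micro: 4; S1 reads c0=4 → after 1×micro: 0; S2 reads c0=4 → after 1×micro: -9/4 ⇒ (c0=4, c1=0, c2=-9/4)
[Gauss-Seidel] macro 3: S0 reads c1=0 → after 2×micro: 4; S1 reads c0=4 → after 1×micro: 0; S2 reads c0=4 → after 1×micro: -41/8 ⇒ (c0=4, c1=0, c2=-41/8)
[Gauss-Seidel] macro 4: S0 reads c1=0 → after 2×micro: 4; S1 reads c0=4 → after 1×micro: 0; S2 reads c0=4 → after 1×micro: -105/16 ⇒ (c0=4, c1=0, c2=-105/16)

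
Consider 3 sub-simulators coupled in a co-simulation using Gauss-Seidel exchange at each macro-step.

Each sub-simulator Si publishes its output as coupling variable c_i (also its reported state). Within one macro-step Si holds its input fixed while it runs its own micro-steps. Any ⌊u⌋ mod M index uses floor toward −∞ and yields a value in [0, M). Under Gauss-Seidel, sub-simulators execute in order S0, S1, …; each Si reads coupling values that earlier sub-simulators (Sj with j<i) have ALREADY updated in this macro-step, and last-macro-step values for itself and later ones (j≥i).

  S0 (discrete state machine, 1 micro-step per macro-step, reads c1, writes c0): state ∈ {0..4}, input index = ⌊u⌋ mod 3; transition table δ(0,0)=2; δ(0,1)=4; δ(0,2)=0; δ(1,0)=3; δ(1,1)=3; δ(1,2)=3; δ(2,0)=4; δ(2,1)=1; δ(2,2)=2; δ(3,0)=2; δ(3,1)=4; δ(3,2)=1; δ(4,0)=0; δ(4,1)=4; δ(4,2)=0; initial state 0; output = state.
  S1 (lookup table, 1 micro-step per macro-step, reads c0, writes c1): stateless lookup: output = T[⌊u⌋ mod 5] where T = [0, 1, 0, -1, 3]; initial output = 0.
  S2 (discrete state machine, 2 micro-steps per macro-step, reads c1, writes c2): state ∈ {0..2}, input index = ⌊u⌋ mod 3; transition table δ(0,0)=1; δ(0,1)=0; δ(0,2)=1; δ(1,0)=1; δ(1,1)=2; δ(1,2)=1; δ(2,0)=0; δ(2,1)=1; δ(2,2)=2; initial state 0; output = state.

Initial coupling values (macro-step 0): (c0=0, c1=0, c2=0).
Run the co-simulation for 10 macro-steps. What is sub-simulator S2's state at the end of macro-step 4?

macro 1: S0 reads c1=0 → after 1×micro: 2; S1 reads c0=2 → after 1×micro: 0; S2 reads c1=0 → after 2×micro: 1 ⇒ (c0=2, c1=0, c2=1)
macro 2: S0 reads c1=0 → after 1×micro: 4; S1 reads c0=4 → after 1×micro: 3; S2 reads c1=3 → after 2×micro: 1 ⇒ (c0=4, c1=3, c2=1)
macro 3: S0 reads c1=3 → after 1×micro: 0; S1 reads c0=0 → after 1×micro: 0; S2 reads c1=0 → after 2×micro: 1 ⇒ (c0=0, c1=0, c2=1)
macro 4: S0 reads c1=0 → after 1×micro: 2; S1 reads c0=2 → after 1×micro: 0; S2 reads c1=0 → after 2×micro: 1 ⇒ (c0=2, c1=0, c2=1)
macro 5: S0 reads c1=0 → after 1×micro: 4; S1 reads c0=4 → after 1×micro: 3; S2 reads c1=3 → after 2×micro: 1 ⇒ (c0=4, c1=3, c2=1)
macro 6: S0 reads c1=3 → after 1×micro: 0; S1 reads c0=0 → after 1×micro: 0; S2 reads c1=0 → after 2×micro: 1 ⇒ (c0=0, c1=0, c2=1)
macro 7: S0 reads c1=0 → after 1×micro: 2; S1 reads c0=2 → after 1×micro: 0; S2 reads c1=0 → after 2×micro: 1 ⇒ (c0=2, c1=0, c2=1)
macro 8: S0 reads c1=0 → after 1×micro: 4; S1 reads c0=4 → after 1×micro: 3; S2 reads c1=3 → after 2×micro: 1 ⇒ (c0=4, c1=3, c2=1)
macro 9: S0 reads c1=3 → after 1×micro: 0; S1 reads c0=0 → after 1×micro: 0; S2 reads c1=0 → after 2×micro: 1 ⇒ (c0=0, c1=0, c2=1)
macro 10: S0 reads c1=0 → after 1×micro: 2; S1 reads c0=2 → after 1×micro: 0; S2 reads c1=0 → after 2×micro: 1 ⇒ (c0=2, c1=0, c2=1)

S2 state at macro-step 4 = 1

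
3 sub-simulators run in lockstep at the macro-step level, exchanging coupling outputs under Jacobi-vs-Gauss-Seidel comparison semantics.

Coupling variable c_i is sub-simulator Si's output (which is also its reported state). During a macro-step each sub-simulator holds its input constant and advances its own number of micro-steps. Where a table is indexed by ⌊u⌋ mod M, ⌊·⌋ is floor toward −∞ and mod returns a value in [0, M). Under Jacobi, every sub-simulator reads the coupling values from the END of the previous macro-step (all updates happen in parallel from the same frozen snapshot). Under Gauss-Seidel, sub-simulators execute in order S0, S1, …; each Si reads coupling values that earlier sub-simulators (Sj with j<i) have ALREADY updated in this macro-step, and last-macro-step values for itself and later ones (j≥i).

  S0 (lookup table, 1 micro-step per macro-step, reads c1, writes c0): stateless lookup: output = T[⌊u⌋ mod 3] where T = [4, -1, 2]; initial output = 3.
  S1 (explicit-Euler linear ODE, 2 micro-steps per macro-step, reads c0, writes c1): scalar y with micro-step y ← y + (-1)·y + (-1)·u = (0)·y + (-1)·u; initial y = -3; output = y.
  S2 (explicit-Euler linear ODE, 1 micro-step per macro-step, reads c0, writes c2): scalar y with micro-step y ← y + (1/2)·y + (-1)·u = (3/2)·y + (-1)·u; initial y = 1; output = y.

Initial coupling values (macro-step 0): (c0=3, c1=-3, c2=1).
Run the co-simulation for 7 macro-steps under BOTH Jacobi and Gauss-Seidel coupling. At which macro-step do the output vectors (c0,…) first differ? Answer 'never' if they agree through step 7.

first divergence at macro-step: 1

[Jacobi] macro 1: S0 reads c1=-3 → after 1×micro: 4; S1 reads c0=3 → after 2×micro: -3; S2 reads c0=3 → after 1×micro: -3/2 ⇒ (c0=4, c1=-3, c2=-3/2)
[Jacobi] macro 2: S0 reads c1=-3 → after 1×micro: 4; S1 reads c0=4 → after 2×micro: -4; S2 reads c0=4 → after 1×micro: -25/4 ⇒ (c0=4, c1=-4, c2=-25/4)
[Jacobi] macro 3: S0 reads c1=-4 → after 1×micro: 2; S1 reads c0=4 → after 2×micro: -4; S2 reads c0=4 → after 1×micro: -107/8 ⇒ (c0=2, c1=-4, c2=-107/8)
[Jacobi] macro 4: S0 reads c1=-4 → after 1×micro: 2; S1 reads c0=2 → after 2×micro: -2; S2 reads c0=2 → after 1×micro: -353/16 ⇒ (c0=2, c1=-2, c2=-353/16)
[Jacobi] macro 5: S0 reads c1=-2 → after 1×micro: -1; S1 reads c0=2 → after 2×micro: -2; S2 reads c0=2 → after 1×micro: -1123/32 ⇒ (c0=-1, c1=-2, c2=-1123/32)
[Jacobi] macro 6: S0 reads c1=-2 → after 1×micro: -1; S1 reads c0=-1 → after 2×micro: 1; S2 reads c0=-1 → after 1×micro: -3305/64 ⇒ (c0=-1, c1=1, c2=-3305/64)
[Jacobi] macro 7: S0 reads c1=1 → after 1×micro: -1; S1 reads c0=-1 → after 2×micro: 1; S2 reads c0=-1 → after 1×micro: -9787/128 ⇒ (c0=-1, c1=1, c2=-9787/128)
[Gauss-Seidel] macro 1: S0 reads c1=-3 → after 1×micro: 4; S1 reads c0=4 → after 2×micro: -4; S2 reads c0=4 → after 1×micro: -5/2 ⇒ (c0=4, c1=-4, c2=-5/2)
[Gauss-Seidel] macro 2: S0 reads c1=-4 → after 1×micro: 2; S1 reads c0=2 → after 2×micro: -2; S2 reads c0=2 → after 1×micro: -23/4 ⇒ (c0=2, c1=-2, c2=-23/4)
[Gauss-Seidel] macro 3: S0 reads c1=-2 → after 1×micro: -1; S1 reads c0=-1 → after 2×micro: 1; S2 reads c0=-1 → after 1×micro: -61/8 ⇒ (c0=-1, c1=1, c2=-61/8)
[Gauss-Seidel] macro 4: S0 reads c1=1 → after 1×micro: -1; S1 reads c0=-1 → after 2×micro: 1; S2 reads c0=-1 → after 1×micro: -167/16 ⇒ (c0=-1, c1=1, c2=-167/16)
[Gauss-Seidel] macro 5: S0 reads c1=1 → after 1×micro: -1; S1 reads c0=-1 → after 2×micro: 1; S2 reads c0=-1 → after 1×micro: -469/32 ⇒ (c0=-1, c1=1, c2=-469/32)
[Gauss-Seidel] macro 6: S0 reads c1=1 → after 1×micro: -1; S1 reads c0=-1 → after 2×micro: 1; S2 reads c0=-1 → after 1×micro: -1343/64 ⇒ (c0=-1, c1=1, c2=-1343/64)
[Gauss-Seidel] macro 7: S0 reads c1=1 → after 1×micro: -1; S1 reads c0=-1 → after 2×micro: 1; S2 reads c0=-1 → after 1×micro: -3901/128 ⇒ (c0=-1, c1=1, c2=-3901/128)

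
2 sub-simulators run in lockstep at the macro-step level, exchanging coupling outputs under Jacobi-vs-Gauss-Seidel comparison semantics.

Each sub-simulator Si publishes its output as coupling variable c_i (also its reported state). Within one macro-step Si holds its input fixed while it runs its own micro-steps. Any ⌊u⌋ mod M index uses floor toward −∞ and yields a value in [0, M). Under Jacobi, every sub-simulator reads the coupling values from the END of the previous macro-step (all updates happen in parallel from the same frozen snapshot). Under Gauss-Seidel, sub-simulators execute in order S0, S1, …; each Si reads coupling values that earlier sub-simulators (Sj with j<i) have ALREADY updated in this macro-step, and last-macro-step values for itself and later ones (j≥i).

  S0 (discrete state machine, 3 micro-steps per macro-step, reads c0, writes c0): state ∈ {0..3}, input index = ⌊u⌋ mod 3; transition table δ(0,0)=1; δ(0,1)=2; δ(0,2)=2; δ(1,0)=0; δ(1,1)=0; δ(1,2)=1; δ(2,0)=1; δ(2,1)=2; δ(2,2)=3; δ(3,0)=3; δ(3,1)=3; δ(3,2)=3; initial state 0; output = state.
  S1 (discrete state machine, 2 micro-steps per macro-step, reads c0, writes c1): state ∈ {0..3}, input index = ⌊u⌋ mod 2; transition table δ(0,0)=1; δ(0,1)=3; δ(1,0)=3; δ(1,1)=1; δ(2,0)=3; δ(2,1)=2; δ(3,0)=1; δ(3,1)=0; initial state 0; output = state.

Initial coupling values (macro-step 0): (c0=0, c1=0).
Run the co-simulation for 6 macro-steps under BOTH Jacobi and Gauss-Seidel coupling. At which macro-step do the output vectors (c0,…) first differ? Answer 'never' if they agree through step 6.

[Jacobi] macro 1: S0 reads c0=0 → after 3×micro: 1; S1 reads c0=0 → after 2×micro: 3 ⇒ (c0=1, c1=3)
[Jacobi] macro 2: S0 reads c0=1 → after 3×micro: 2; S1 reads c0=1 → after 2×micro: 3 ⇒ (c0=2, c1=3)
[Jacobi] macro 3: S0 reads c0=2 → after 3×micro: 3; S1 reads c0=2 → after 2×micro: 3 ⇒ (c0=3, c1=3)
[Jacobi] macro 4: S0 reads c0=3 → after 3×micro: 3; S1 reads c0=3 → after 2×micro: 3 ⇒ (c0=3, c1=3)
[Jacobi] macro 5: S0 reads c0=3 → after 3×micro: 3; S1 reads c0=3 → after 2×micro: 3 ⇒ (c0=3, c1=3)
[Jacobi] macro 6: S0 reads c0=3 → after 3×micro: 3; S1 reads c0=3 → after 2×micro: 3 ⇒ (c0=3, c1=3)
[Gauss-Seidel] macro 1: S0 reads c0=0 → after 3×micro: 1; S1 reads c0=1 → after 2×micro: 0 ⇒ (c0=1, c1=0)
[Gauss-Seidel] macro 2: S0 reads c0=1 → after 3×micro: 2; S1 reads c0=2 → after 2×micro: 3 ⇒ (c0=2, c1=3)
[Gauss-Seidel] macro 3: S0 reads c0=2 → after 3×micro: 3; S1 reads c0=3 → after 2×micro: 3 ⇒ (c0=3, c1=3)
[Gauss-Seidel] macro 4: S0 reads c0=3 → after 3×micro: 3; S1 reads c0=3 → after 2×micro: 3 ⇒ (c0=3, c1=3)
[Gauss-Seidel] macro 5: S0 reads c0=3 → after 3×micro: 3; S1 reads c0=3 → after 2×micro: 3 ⇒ (c0=3, c1=3)
[Gauss-Seidel] macro 6: S0 reads c0=3 → after 3×micro: 3; S1 reads c0=3 → after 2×micro: 3 ⇒ (c0=3, c1=3)

first divergence at macro-step: 1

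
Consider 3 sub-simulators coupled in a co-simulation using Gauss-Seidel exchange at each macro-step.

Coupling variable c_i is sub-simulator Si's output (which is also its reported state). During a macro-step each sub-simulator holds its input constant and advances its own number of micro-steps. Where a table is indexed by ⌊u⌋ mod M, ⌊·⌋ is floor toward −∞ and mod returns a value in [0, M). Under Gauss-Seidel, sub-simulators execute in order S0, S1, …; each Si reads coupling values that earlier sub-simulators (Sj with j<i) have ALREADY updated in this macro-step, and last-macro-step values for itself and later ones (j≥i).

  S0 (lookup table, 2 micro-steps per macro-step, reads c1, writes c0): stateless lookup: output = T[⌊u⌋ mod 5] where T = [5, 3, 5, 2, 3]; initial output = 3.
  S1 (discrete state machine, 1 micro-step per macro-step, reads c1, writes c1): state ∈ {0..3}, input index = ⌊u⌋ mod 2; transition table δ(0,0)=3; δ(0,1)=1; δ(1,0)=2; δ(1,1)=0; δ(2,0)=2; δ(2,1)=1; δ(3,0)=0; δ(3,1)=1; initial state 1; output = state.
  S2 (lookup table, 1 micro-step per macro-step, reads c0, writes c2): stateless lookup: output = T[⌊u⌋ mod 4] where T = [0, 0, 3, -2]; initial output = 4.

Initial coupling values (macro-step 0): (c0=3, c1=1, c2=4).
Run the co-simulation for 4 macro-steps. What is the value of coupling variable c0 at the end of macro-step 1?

c0 at macro-step 1 = 3

macro 1: S0 reads c1=1 → after 2×micro: 3; S1 reads c1=1 → after 1×micro: 0; S2 reads c0=3 → after 1×micro: -2 ⇒ (c0=3, c1=0, c2=-2)
macro 2: S0 reads c1=0 → after 2×micro: 5; S1 reads c1=0 → after 1×micro: 3; S2 reads c0=5 → after 1×micro: 0 ⇒ (c0=5, c1=3, c2=0)
macro 3: S0 reads c1=3 → after 2×micro: 2; S1 reads c1=3 → after 1×micro: 1; S2 reads c0=2 → after 1×micro: 3 ⇒ (c0=2, c1=1, c2=3)
macro 4: S0 reads c1=1 → after 2×micro: 3; S1 reads c1=1 → after 1×micro: 0; S2 reads c0=3 → after 1×micro: -2 ⇒ (c0=3, c1=0, c2=-2)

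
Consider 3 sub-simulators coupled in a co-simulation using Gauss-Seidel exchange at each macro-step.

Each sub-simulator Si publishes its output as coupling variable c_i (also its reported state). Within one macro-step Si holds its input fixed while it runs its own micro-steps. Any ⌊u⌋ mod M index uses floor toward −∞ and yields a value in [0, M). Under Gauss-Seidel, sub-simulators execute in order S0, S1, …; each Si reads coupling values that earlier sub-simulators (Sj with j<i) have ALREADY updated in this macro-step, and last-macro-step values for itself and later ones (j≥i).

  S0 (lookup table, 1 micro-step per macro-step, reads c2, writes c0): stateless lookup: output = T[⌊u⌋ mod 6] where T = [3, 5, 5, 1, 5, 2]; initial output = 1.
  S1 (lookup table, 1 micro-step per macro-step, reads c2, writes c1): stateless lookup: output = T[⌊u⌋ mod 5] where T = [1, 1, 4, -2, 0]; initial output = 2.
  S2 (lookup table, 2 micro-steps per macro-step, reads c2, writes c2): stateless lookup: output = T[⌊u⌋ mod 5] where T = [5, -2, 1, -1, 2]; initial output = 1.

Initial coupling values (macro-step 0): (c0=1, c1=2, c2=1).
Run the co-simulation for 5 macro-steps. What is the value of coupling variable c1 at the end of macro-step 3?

macro 1: S0 reads c2=1 → after 1×micro: 5; S1 reads c2=1 → after 1×micro: 1; S2 reads c2=1 → after 2×micro: -2 ⇒ (c0=5, c1=1, c2=-2)
macro 2: S0 reads c2=-2 → after 1×micro: 5; S1 reads c2=-2 → after 1×micro: -2; S2 reads c2=-2 → after 2×micro: -1 ⇒ (c0=5, c1=-2, c2=-1)
macro 3: S0 reads c2=-1 → after 1×micro: 2; S1 reads c2=-1 → after 1×micro: 0; S2 reads c2=-1 → after 2×micro: 2 ⇒ (c0=2, c1=0, c2=2)
macro 4: S0 reads c2=2 → after 1×micro: 5; S1 reads c2=2 → after 1×micro: 4; S2 reads c2=2 → after 2×micro: 1 ⇒ (c0=5, c1=4, c2=1)
macro 5: S0 reads c2=1 → after 1×micro: 5; S1 reads c2=1 → after 1×micro: 1; S2 reads c2=1 → after 2×micro: -2 ⇒ (c0=5, c1=1, c2=-2)

c1 at macro-step 3 = 0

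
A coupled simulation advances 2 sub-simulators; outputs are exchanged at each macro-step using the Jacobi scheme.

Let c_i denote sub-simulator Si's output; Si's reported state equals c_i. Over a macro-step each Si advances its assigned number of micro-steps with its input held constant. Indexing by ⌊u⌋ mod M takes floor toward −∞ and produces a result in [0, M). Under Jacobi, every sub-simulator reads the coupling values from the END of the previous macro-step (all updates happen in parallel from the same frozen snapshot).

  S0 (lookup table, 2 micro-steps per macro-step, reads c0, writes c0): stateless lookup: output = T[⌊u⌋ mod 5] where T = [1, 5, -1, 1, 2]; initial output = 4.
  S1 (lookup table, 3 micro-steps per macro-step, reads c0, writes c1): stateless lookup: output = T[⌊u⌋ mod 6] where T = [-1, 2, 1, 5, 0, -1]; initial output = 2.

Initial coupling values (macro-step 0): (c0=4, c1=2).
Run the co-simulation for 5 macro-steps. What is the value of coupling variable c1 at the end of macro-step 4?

c1 at macro-step 4 = 1

macro 1: S0 reads c0=4 → after 2×micro: 2; S1 reads c0=4 → after 3×micro: 0 ⇒ (c0=2, c1=0)
macro 2: S0 reads c0=2 → after 2×micro: -1; S1 reads c0=2 → after 3×micro: 1 ⇒ (c0=-1, c1=1)
macro 3: S0 reads c0=-1 → after 2×micro: 2; S1 reads c0=-1 → after 3×micro: -1 ⇒ (c0=2, c1=-1)
macro 4: S0 reads c0=2 → after 2×micro: -1; S1 reads c0=2 → after 3×micro: 1 ⇒ (c0=-1, c1=1)
macro 5: S0 reads c0=-1 → after 2×micro: 2; S1 reads c0=-1 → after 3×micro: -1 ⇒ (c0=2, c1=-1)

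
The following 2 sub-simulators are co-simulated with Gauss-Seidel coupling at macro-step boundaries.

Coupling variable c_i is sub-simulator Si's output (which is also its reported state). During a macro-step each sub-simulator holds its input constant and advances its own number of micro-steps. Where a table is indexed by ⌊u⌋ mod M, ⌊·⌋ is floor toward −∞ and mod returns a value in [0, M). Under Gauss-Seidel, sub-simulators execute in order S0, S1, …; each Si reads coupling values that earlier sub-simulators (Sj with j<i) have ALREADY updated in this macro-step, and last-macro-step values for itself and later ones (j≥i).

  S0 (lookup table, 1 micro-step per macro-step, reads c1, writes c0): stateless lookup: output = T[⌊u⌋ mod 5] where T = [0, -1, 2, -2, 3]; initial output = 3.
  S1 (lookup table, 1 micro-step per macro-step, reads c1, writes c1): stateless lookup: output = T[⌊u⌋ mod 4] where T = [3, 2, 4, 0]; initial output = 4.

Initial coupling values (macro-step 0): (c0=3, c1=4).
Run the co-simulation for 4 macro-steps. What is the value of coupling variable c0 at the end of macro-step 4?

c0 at macro-step 4 = -2

macro 1: S0 reads c1=4 → after 1×micro: 3; S1 reads c1=4 → after 1×micro: 3 ⇒ (c0=3, c1=3)
macro 2: S0 reads c1=3 → after 1×micro: -2; S1 reads c1=3 → after 1×micro: 0 ⇒ (c0=-2, c1=0)
macro 3: S0 reads c1=0 → after 1×micro: 0; S1 reads c1=0 → after 1×micro: 3 ⇒ (c0=0, c1=3)
macro 4: S0 reads c1=3 → after 1×micro: -2; S1 reads c1=3 → after 1×micro: 0 ⇒ (c0=-2, c1=0)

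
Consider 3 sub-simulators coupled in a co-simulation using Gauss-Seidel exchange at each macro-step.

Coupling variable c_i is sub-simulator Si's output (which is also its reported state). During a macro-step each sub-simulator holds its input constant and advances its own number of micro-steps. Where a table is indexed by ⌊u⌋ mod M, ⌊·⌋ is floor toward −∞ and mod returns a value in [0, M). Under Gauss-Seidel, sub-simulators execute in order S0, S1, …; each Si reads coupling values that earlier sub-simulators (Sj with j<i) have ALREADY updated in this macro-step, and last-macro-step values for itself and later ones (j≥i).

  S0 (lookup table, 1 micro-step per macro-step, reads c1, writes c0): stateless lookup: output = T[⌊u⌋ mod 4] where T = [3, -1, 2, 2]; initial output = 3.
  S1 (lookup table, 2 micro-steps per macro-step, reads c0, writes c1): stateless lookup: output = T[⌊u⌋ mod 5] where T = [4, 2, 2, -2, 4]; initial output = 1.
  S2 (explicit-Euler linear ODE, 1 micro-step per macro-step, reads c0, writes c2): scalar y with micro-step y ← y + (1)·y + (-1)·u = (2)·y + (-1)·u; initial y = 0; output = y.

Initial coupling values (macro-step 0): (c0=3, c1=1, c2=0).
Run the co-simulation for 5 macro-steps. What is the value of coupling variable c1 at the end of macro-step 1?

c1 at macro-step 1 = 4

macro 1: S0 reads c1=1 → after 1×micro: -1; S1 reads c0=-1 → after 2×micro: 4; S2 reads c0=-1 → after 1×micro: 1 ⇒ (c0=-1, c1=4, c2=1)
macro 2: S0 reads c1=4 → after 1×micro: 3; S1 reads c0=3 → after 2×micro: -2; S2 reads c0=3 → after 1×micro: -1 ⇒ (c0=3, c1=-2, c2=-1)
macro 3: S0 reads c1=-2 → after 1×micro: 2; S1 reads c0=2 → after 2×micro: 2; S2 reads c0=2 → after 1×micro: -4 ⇒ (c0=2, c1=2, c2=-4)
macro 4: S0 reads c1=2 → after 1×micro: 2; S1 reads c0=2 → after 2×micro: 2; S2 reads c0=2 → after 1×micro: -10 ⇒ (c0=2, c1=2, c2=-10)
macro 5: S0 reads c1=2 → after 1×micro: 2; S1 reads c0=2 → after 2×micro: 2; S2 reads c0=2 → after 1×micro: -22 ⇒ (c0=2, c1=2, c2=-22)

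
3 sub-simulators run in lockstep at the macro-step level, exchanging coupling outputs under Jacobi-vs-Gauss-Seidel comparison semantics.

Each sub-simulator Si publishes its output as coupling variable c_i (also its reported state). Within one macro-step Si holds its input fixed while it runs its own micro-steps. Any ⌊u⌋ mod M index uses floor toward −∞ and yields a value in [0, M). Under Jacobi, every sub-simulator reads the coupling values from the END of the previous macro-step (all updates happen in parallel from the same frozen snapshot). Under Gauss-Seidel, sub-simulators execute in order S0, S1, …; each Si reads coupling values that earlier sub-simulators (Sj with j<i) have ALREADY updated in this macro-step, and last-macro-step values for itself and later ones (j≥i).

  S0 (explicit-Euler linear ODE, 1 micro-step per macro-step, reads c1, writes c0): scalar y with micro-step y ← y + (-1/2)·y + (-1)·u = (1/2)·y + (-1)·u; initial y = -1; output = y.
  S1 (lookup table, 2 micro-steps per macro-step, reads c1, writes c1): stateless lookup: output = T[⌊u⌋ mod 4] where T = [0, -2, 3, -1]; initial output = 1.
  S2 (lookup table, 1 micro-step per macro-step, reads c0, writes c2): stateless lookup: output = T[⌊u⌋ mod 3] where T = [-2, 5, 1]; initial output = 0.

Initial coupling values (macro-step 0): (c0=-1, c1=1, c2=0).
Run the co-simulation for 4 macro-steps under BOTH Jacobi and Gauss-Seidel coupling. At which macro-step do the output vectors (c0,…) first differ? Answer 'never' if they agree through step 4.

first divergence at macro-step: 1

[Jacobi] macro 1: S0 reads c1=1 → after 1×micro: -3/2; S1 reads c1=1 → after 2×micro: -2; S2 reads c0=-1 → after 1×micro: 1 ⇒ (c0=-3/2, c1=-2, c2=1)
[Jacobi] macro 2: S0 reads c1=-2 → after 1×micro: 5/4; S1 reads c1=-2 → after 2×micro: 3; S2 reads c0=-3/2 → after 1×micro: 5 ⇒ (c0=5/4, c1=3, c2=5)
[Jacobi] macro 3: S0 reads c1=3 → after 1×micro: -19/8; S1 reads c1=3 → after 2×micro: -1; S2 reads c0=5/4 → after 1×micro: 5 ⇒ (c0=-19/8, c1=-1, c2=5)
[Jacobi] macro 4: S0 reads c1=-1 → after 1×micro: -3/16; S1 reads c1=-1 → after 2×micro: -1; S2 reads c0=-19/8 → after 1×micro: -2 ⇒ (c0=-3/16, c1=-1, c2=-2)
[Gauss-Seidel] macro 1: S0 reads c1=1 → after 1×micro: -3/2; S1 reads c1=1 → after 2×micro: -2; S2 reads c0=-3/2 → after 1×micro: 5 ⇒ (c0=-3/2, c1=-2, c2=5)
[Gauss-Seidel] macro 2: S0 reads c1=-2 → after 1×micro: 5/4; S1 reads c1=-2 → after 2×micro: 3; S2 reads c0=5/4 → after 1×micro: 5 ⇒ (c0=5/4, c1=3, c2=5)
[Gauss-Seidel] macro 3: S0 reads c1=3 → after 1×micro: -19/8; S1 reads c1=3 → after 2×micro: -1; S2 reads c0=-19/8 → after 1×micro: -2 ⇒ (c0=-19/8, c1=-1, c2=-2)
[Gauss-Seidel] macro 4: S0 reads c1=-1 → after 1×micro: -3/16; S1 reads c1=-1 → after 2×micro: -1; S2 reads c0=-3/16 → after 1×micro: 1 ⇒ (c0=-3/16, c1=-1, c2=1)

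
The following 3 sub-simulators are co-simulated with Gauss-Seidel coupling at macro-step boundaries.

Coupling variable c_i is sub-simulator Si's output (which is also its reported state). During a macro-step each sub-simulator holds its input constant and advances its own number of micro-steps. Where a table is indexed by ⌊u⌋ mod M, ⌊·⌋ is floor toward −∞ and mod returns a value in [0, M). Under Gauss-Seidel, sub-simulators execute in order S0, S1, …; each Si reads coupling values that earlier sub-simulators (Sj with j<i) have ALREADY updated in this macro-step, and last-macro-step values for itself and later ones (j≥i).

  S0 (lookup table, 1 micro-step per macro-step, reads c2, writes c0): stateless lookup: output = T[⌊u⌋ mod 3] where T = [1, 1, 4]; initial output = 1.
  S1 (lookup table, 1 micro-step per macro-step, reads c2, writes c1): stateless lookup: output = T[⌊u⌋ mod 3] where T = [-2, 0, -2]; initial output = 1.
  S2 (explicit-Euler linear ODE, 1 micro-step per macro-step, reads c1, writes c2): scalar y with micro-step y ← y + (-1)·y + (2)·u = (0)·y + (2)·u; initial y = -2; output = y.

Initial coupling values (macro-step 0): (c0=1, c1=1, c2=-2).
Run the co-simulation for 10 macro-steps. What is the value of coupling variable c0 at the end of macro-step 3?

macro 1: S0 reads c2=-2 → after 1×micro: 1; S1 reads c2=-2 → after 1×micro: 0; S2 reads c1=0 → after 1×micro: 0 ⇒ (c0=1, c1=0, c2=0)
macro 2: S0 reads c2=0 → after 1×micro: 1; S1 reads c2=0 → after 1×micro: -2; S2 reads c1=-2 → after 1×micro: -4 ⇒ (c0=1, c1=-2, c2=-4)
macro 3: S0 reads c2=-4 → after 1×micro: 4; S1 reads c2=-4 → after 1×micro: -2; S2 reads c1=-2 → after 1×micro: -4 ⇒ (c0=4, c1=-2, c2=-4)
macro 4: S0 reads c2=-4 → after 1×micro: 4; S1 reads c2=-4 → after 1×micro: -2; S2 reads c1=-2 → after 1×micro: -4 ⇒ (c0=4, c1=-2, c2=-4)
macro 5: S0 reads c2=-4 → after 1×micro: 4; S1 reads c2=-4 → after 1×micro: -2; S2 reads c1=-2 → after 1×micro: -4 ⇒ (c0=4, c1=-2, c2=-4)
macro 6: S0 reads c2=-4 → after 1×micro: 4; S1 reads c2=-4 → after 1×micro: -2; S2 reads c1=-2 → after 1×micro: -4 ⇒ (c0=4, c1=-2, c2=-4)
macro 7: S0 reads c2=-4 → after 1×micro: 4; S1 reads c2=-4 → after 1×micro: -2; S2 reads c1=-2 → after 1×micro: -4 ⇒ (c0=4, c1=-2, c2=-4)
macro 8: S0 reads c2=-4 → after 1×micro: 4; S1 reads c2=-4 → after 1×micro: -2; S2 reads c1=-2 → after 1×micro: -4 ⇒ (c0=4, c1=-2, c2=-4)
macro 9: S0 reads c2=-4 → after 1×micro: 4; S1 reads c2=-4 → after 1×micro: -2; S2 reads c1=-2 → after 1×micro: -4 ⇒ (c0=4, c1=-2, c2=-4)
macro 10: S0 reads c2=-4 → after 1×micro: 4; S1 reads c2=-4 → after 1×micro: -2; S2 reads c1=-2 → after 1×micro: -4 ⇒ (c0=4, c1=-2, c2=-4)

c0 at macro-step 3 = 4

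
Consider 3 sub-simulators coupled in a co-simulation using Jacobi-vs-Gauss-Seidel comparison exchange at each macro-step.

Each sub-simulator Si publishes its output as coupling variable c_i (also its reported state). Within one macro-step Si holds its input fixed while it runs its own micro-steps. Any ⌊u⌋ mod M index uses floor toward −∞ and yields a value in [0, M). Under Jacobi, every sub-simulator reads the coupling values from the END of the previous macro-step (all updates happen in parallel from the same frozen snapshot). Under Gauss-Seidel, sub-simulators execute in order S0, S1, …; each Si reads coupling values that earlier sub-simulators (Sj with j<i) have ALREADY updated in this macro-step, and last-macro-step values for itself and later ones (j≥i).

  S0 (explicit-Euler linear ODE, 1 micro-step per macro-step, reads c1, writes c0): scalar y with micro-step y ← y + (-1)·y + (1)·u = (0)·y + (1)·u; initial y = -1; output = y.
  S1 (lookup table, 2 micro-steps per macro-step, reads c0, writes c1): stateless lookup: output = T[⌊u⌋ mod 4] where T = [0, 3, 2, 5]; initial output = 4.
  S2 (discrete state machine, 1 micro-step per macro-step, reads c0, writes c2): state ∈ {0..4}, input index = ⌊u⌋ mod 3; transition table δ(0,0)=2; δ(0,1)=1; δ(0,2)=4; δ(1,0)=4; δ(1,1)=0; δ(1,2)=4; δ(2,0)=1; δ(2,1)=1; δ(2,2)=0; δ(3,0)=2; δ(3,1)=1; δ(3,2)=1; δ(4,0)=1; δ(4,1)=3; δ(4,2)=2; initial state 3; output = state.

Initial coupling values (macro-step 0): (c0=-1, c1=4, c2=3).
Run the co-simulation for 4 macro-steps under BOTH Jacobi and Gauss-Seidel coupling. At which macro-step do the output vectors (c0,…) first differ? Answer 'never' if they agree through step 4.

first divergence at macro-step: 1

[Jacobi] macro 1: S0 reads c1=4 → after 1×micro: 4; S1 reads c0=-1 → after 2×micro: 5; S2 reads c0=-1 → after 1×micro: 1 ⇒ (c0=4, c1=5, c2=1)
[Jacobi] macro 2: S0 reads c1=5 → after 1×micro: 5; S1 reads c0=4 → after 2×micro: 0; S2 reads c0=4 → after 1×micro: 0 ⇒ (c0=5, c1=0, c2=0)
[Jacobi] macro 3: S0 reads c1=0 → after 1×micro: 0; S1 reads c0=5 → after 2×micro: 3; S2 reads c0=5 → after 1×micro: 4 ⇒ (c0=0, c1=3, c2=4)
[Jacobi] macro 4: S0 reads c1=3 → after 1×micro: 3; S1 reads c0=0 → after 2×micro: 0; S2 reads c0=0 → after 1×micro: 1 ⇒ (c0=3, c1=0, c2=1)
[Gauss-Seidel] macro 1: S0 reads c1=4 → after 1×micro: 4; S1 reads c0=4 → after 2×micro: 0; S2 reads c0=4 → after 1×micro: 1 ⇒ (c0=4, c1=0, c2=1)
[Gauss-Seidel] macro 2: S0 reads c1=0 → after 1×micro: 0; S1 reads c0=0 → after 2×micro: 0; S2 reads c0=0 → after 1×micro: 4 ⇒ (c0=0, c1=0, c2=4)
[Gauss-Seidel] macro 3: S0 reads c1=0 → after 1×micro: 0; S1 reads c0=0 → after 2×micro: 0; S2 reads c0=0 → after 1×micro: 1 ⇒ (c0=0, c1=0, c2=1)
[Gauss-Seidel] macro 4: S0 reads c1=0 → after 1×micro: 0; S1 reads c0=0 → after 2×micro: 0; S2 reads c0=0 → after 1×micro: 4 ⇒ (c0=0, c1=0, c2=4)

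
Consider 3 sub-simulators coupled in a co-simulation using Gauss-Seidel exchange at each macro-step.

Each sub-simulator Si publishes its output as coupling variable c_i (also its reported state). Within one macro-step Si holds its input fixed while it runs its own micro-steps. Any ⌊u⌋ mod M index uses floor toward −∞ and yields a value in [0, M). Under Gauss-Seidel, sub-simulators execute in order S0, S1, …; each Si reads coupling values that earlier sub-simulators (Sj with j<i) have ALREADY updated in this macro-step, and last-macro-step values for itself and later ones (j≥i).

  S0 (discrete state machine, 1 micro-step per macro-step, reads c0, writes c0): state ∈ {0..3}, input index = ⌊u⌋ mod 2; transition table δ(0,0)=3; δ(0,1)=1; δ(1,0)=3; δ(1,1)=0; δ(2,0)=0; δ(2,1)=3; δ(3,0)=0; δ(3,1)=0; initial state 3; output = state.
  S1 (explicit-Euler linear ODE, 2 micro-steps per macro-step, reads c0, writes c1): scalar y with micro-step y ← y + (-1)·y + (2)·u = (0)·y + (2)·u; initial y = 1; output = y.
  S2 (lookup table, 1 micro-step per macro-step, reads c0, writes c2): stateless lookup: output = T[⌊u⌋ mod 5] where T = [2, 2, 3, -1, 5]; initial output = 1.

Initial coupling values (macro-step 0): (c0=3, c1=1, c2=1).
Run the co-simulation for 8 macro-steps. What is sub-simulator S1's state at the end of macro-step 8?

S1 state at macro-step 8 = 6

macro 1: S0 reads c0=3 → after 1×micro: 0; S1 reads c0=0 → after 2×micro: 0; S2 reads c0=0 → after 1×micro: 2 ⇒ (c0=0, c1=0, c2=2)
macro 2: S0 reads c0=0 → after 1×micro: 3; S1 reads c0=3 → after 2×micro: 6; S2 reads c0=3 → after 1×micro: -1 ⇒ (c0=3, c1=6, c2=-1)
macro 3: S0 reads c0=3 → after 1×micro: 0; S1 reads c0=0 → after 2×micro: 0; S2 reads c0=0 → after 1×micro: 2 ⇒ (c0=0, c1=0, c2=2)
macro 4: S0 reads c0=0 → after 1×micro: 3; S1 reads c0=3 → after 2×micro: 6; S2 reads c0=3 → after 1×micro: -1 ⇒ (c0=3, c1=6, c2=-1)
macro 5: S0 reads c0=3 → after 1×micro: 0; S1 reads c0=0 → after 2×micro: 0; S2 reads c0=0 → after 1×micro: 2 ⇒ (c0=0, c1=0, c2=2)
macro 6: S0 reads c0=0 → after 1×micro: 3; S1 reads c0=3 → after 2×micro: 6; S2 reads c0=3 → after 1×micro: -1 ⇒ (c0=3, c1=6, c2=-1)
macro 7: S0 reads c0=3 → after 1×micro: 0; S1 reads c0=0 → after 2×micro: 0; S2 reads c0=0 → after 1×micro: 2 ⇒ (c0=0, c1=0, c2=2)
macro 8: S0 reads c0=0 → after 1×micro: 3; S1 reads c0=3 → after 2×micro: 6; S2 reads c0=3 → after 1×micro: -1 ⇒ (c0=3, c1=6, c2=-1)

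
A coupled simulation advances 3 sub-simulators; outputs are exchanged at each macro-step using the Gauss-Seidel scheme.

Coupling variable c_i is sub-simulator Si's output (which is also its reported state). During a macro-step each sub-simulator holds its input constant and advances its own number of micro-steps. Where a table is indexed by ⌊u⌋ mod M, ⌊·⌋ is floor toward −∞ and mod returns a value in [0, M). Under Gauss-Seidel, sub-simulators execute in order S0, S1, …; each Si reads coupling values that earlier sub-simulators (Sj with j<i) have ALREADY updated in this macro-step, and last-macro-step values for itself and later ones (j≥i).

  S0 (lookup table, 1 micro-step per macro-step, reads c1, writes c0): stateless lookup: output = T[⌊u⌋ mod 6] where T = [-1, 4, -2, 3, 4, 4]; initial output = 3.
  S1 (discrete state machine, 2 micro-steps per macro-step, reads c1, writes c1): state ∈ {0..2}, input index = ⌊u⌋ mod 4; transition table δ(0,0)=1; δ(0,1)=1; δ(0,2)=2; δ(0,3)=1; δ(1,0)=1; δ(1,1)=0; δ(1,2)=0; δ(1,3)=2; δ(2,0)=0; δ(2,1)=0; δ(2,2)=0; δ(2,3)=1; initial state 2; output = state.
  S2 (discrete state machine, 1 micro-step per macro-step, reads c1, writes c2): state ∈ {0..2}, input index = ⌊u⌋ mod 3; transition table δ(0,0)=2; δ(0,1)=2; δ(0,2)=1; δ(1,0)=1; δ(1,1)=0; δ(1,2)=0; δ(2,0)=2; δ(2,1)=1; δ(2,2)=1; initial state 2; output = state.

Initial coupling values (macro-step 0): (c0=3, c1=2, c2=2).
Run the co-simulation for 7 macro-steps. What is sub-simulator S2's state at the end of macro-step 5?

S2 state at macro-step 5 = 1

macro 1: S0 reads c1=2 → after 1×micro: -2; S1 reads c1=2 → after 2×micro: 2; S2 reads c1=2 → after 1×micro: 1 ⇒ (c0=-2, c1=2, c2=1)
macro 2: S0 reads c1=2 → after 1×micro: -2; S1 reads c1=2 → after 2×micro: 2; S2 reads c1=2 → after 1×micro: 0 ⇒ (c0=-2, c1=2, c2=0)
macro 3: S0 reads c1=2 → after 1×micro: -2; S1 reads c1=2 → after 2×micro: 2; S2 reads c1=2 → after 1×micro: 1 ⇒ (c0=-2, c1=2, c2=1)
macro 4: S0 reads c1=2 → after 1×micro: -2; S1 reads c1=2 → after 2×micro: 2; S2 reads c1=2 → after 1×micro: 0 ⇒ (c0=-2, c1=2, c2=0)
macro 5: S0 reads c1=2 → after 1×micro: -2; S1 reads c1=2 → after 2×micro: 2; S2 reads c1=2 → after 1×micro: 1 ⇒ (c0=-2, c1=2, c2=1)
macro 6: S0 reads c1=2 → after 1×micro: -2; S1 reads c1=2 → after 2×micro: 2; S2 reads c1=2 → after 1×micro: 0 ⇒ (c0=-2, c1=2, c2=0)
macro 7: S0 reads c1=2 → after 1×micro: -2; S1 reads c1=2 → after 2×micro: 2; S2 reads c1=2 → after 1×micro: 1 ⇒ (c0=-2, c1=2, c2=1)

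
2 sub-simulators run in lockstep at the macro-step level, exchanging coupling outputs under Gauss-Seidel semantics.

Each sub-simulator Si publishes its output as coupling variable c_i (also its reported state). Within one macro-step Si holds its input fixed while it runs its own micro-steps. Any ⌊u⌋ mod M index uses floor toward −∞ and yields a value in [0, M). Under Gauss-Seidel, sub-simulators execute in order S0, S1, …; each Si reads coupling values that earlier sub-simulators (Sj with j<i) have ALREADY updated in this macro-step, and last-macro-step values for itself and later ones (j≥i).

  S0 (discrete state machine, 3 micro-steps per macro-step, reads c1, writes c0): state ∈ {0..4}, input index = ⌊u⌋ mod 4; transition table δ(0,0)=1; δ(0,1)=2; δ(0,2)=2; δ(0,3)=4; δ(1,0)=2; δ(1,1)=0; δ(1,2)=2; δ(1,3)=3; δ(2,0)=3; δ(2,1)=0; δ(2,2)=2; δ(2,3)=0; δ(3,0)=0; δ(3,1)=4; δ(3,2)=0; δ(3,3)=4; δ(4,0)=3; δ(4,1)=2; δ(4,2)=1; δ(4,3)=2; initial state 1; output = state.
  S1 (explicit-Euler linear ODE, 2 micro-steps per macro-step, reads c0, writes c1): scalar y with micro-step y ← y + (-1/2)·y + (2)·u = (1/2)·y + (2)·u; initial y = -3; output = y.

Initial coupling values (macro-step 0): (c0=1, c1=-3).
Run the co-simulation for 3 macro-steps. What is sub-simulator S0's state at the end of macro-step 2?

S0 state at macro-step 2 = 0

macro 1: S0 reads c1=-3 → after 3×micro: 0; S1 reads c0=0 → after 2×micro: -3/4 ⇒ (c0=0, c1=-3/4)
macro 2: S0 reads c1=-3/4 → after 3×micro: 0; S1 reads c0=0 → after 2×micro: -3/16 ⇒ (c0=0, c1=-3/16)
macro 3: S0 reads c1=-3/16 → after 3×micro: 0; S1 reads c0=0 → after 2×micro: -3/64 ⇒ (c0=0, c1=-3/64)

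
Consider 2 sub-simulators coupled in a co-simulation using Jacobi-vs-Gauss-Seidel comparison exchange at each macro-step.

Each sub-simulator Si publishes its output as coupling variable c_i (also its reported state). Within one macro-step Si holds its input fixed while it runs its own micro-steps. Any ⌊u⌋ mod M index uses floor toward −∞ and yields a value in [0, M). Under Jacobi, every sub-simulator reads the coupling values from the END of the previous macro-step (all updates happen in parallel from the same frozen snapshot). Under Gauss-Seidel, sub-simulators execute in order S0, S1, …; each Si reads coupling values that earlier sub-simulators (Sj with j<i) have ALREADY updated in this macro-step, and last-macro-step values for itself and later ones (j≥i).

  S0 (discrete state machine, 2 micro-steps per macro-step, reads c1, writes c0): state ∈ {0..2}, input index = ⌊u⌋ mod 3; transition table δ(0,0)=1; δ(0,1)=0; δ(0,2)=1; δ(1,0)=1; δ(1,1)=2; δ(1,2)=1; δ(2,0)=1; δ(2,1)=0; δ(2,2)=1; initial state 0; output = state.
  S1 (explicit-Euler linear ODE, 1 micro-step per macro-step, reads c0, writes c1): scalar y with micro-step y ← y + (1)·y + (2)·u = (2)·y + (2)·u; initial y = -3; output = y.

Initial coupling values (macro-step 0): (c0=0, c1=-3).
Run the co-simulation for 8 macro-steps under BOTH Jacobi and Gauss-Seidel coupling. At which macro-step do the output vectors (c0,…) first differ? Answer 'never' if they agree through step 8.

first divergence at macro-step: 1

[Jacobi] macro 1: S0 reads c1=-3 → after 2×micro: 1; S1 reads c0=0 → after 1×micro: -6 ⇒ (c0=1, c1=-6)
[Jacobi] macro 2: S0 reads c1=-6 → after 2×micro: 1; S1 reads c0=1 → after 1×micro: -10 ⇒ (c0=1, c1=-10)
[Jacobi] macro 3: S0 reads c1=-10 → after 2×micro: 1; S1 reads c0=1 → after 1×micro: -18 ⇒ (c0=1, c1=-18)
[Jacobi] macro 4: S0 reads c1=-18 → after 2×micro: 1; S1 reads c0=1 → after 1×micro: -34 ⇒ (c0=1, c1=-34)
[Jacobi] macro 5: S0 reads c1=-34 → after 2×micro: 1; S1 reads c0=1 → after 1×micro: -66 ⇒ (c0=1, c1=-66)
[Jacobi] macro 6: S0 reads c1=-66 → after 2×micro: 1; S1 reads c0=1 → after 1×micro: -130 ⇒ (c0=1, c1=-130)
[Jacobi] macro 7: S0 reads c1=-130 → after 2×micro: 1; S1 reads c0=1 → after 1×micro: -258 ⇒ (c0=1, c1=-258)
[Jacobi] macro 8: S0 reads c1=-258 → after 2×micro: 1; S1 reads c0=1 → after 1×micro: -514 ⇒ (c0=1, c1=-514)
[Gauss-Seidel] macro 1: S0 reads c1=-3 → after 2×micro: 1; S1 reads c0=1 → after 1×micro: -4 ⇒ (c0=1, c1=-4)
[Gauss-Seidel] macro 2: S0 reads c1=-4 → after 2×micro: 1; S1 reads c0=1 → after 1×micro: -6 ⇒ (c0=1, c1=-6)
[Gauss-Seidel] macro 3: S0 reads c1=-6 → after 2×micro: 1; S1 reads c0=1 → after 1×micro: -10 ⇒ (c0=1, c1=-10)
[Gauss-Seidel] macro 4: S0 reads c1=-10 → after 2×micro: 1; S1 reads c0=1 → after 1×micro: -18 ⇒ (c0=1, c1=-18)
[Gauss-Seidel] macro 5: S0 reads c1=-18 → after 2×micro: 1; S1 reads c0=1 → after 1×micro: -34 ⇒ (c0=1, c1=-34)
[Gauss-Seidel] macro 6: S0 reads c1=-34 → after 2×micro: 1; S1 reads c0=1 → after 1×micro: -66 ⇒ (c0=1, c1=-66)
[Gauss-Seidel] macro 7: S0 reads c1=-66 → after 2×micro: 1; S1 reads c0=1 → after 1×micro: -130 ⇒ (c0=1, c1=-130)
[Gauss-Seidel] macro 8: S0 reads c1=-130 → after 2×micro: 1; S1 reads c0=1 → after 1×micro: -258 ⇒ (c0=1, c1=-258)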